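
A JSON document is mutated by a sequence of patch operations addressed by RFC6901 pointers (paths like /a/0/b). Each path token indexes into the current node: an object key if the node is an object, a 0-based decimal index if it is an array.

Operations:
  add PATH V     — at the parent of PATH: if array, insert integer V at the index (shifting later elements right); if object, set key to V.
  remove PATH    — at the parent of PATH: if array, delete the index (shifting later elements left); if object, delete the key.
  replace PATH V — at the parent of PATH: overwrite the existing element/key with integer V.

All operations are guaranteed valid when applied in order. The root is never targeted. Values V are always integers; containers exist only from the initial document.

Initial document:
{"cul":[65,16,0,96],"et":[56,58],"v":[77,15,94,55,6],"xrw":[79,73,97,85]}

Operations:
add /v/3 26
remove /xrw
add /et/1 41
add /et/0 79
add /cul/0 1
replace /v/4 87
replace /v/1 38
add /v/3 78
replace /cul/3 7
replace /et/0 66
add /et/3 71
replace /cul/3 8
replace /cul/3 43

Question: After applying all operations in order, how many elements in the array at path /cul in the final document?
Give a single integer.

After op 1 (add /v/3 26): {"cul":[65,16,0,96],"et":[56,58],"v":[77,15,94,26,55,6],"xrw":[79,73,97,85]}
After op 2 (remove /xrw): {"cul":[65,16,0,96],"et":[56,58],"v":[77,15,94,26,55,6]}
After op 3 (add /et/1 41): {"cul":[65,16,0,96],"et":[56,41,58],"v":[77,15,94,26,55,6]}
After op 4 (add /et/0 79): {"cul":[65,16,0,96],"et":[79,56,41,58],"v":[77,15,94,26,55,6]}
After op 5 (add /cul/0 1): {"cul":[1,65,16,0,96],"et":[79,56,41,58],"v":[77,15,94,26,55,6]}
After op 6 (replace /v/4 87): {"cul":[1,65,16,0,96],"et":[79,56,41,58],"v":[77,15,94,26,87,6]}
After op 7 (replace /v/1 38): {"cul":[1,65,16,0,96],"et":[79,56,41,58],"v":[77,38,94,26,87,6]}
After op 8 (add /v/3 78): {"cul":[1,65,16,0,96],"et":[79,56,41,58],"v":[77,38,94,78,26,87,6]}
After op 9 (replace /cul/3 7): {"cul":[1,65,16,7,96],"et":[79,56,41,58],"v":[77,38,94,78,26,87,6]}
After op 10 (replace /et/0 66): {"cul":[1,65,16,7,96],"et":[66,56,41,58],"v":[77,38,94,78,26,87,6]}
After op 11 (add /et/3 71): {"cul":[1,65,16,7,96],"et":[66,56,41,71,58],"v":[77,38,94,78,26,87,6]}
After op 12 (replace /cul/3 8): {"cul":[1,65,16,8,96],"et":[66,56,41,71,58],"v":[77,38,94,78,26,87,6]}
After op 13 (replace /cul/3 43): {"cul":[1,65,16,43,96],"et":[66,56,41,71,58],"v":[77,38,94,78,26,87,6]}
Size at path /cul: 5

Answer: 5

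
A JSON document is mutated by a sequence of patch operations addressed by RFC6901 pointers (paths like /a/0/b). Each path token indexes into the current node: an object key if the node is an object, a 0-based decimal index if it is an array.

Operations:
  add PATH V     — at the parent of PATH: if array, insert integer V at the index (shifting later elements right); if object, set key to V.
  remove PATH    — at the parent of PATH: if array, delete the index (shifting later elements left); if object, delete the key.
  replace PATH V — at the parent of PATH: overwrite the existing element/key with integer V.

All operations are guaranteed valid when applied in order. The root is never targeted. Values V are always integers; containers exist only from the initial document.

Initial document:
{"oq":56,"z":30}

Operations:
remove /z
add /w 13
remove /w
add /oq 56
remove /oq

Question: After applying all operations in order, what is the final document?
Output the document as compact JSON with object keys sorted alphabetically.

Answer: {}

Derivation:
After op 1 (remove /z): {"oq":56}
After op 2 (add /w 13): {"oq":56,"w":13}
After op 3 (remove /w): {"oq":56}
After op 4 (add /oq 56): {"oq":56}
After op 5 (remove /oq): {}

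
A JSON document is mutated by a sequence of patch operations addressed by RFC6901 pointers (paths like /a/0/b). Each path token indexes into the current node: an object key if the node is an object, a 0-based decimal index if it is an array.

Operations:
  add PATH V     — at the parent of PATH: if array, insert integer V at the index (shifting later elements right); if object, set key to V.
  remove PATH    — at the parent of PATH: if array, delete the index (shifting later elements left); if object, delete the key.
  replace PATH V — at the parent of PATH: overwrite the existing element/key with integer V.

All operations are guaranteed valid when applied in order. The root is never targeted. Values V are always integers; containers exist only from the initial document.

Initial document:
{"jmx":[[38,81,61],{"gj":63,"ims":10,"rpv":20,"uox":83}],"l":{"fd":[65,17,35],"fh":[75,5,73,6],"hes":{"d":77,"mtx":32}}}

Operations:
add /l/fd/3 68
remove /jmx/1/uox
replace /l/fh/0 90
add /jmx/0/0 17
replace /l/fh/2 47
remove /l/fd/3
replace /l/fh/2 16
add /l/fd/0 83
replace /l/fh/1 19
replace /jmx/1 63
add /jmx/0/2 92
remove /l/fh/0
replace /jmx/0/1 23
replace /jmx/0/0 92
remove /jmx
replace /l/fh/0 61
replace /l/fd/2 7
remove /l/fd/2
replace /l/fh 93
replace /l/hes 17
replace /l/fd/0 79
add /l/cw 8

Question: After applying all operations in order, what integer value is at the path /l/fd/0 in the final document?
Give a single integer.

Answer: 79

Derivation:
After op 1 (add /l/fd/3 68): {"jmx":[[38,81,61],{"gj":63,"ims":10,"rpv":20,"uox":83}],"l":{"fd":[65,17,35,68],"fh":[75,5,73,6],"hes":{"d":77,"mtx":32}}}
After op 2 (remove /jmx/1/uox): {"jmx":[[38,81,61],{"gj":63,"ims":10,"rpv":20}],"l":{"fd":[65,17,35,68],"fh":[75,5,73,6],"hes":{"d":77,"mtx":32}}}
After op 3 (replace /l/fh/0 90): {"jmx":[[38,81,61],{"gj":63,"ims":10,"rpv":20}],"l":{"fd":[65,17,35,68],"fh":[90,5,73,6],"hes":{"d":77,"mtx":32}}}
After op 4 (add /jmx/0/0 17): {"jmx":[[17,38,81,61],{"gj":63,"ims":10,"rpv":20}],"l":{"fd":[65,17,35,68],"fh":[90,5,73,6],"hes":{"d":77,"mtx":32}}}
After op 5 (replace /l/fh/2 47): {"jmx":[[17,38,81,61],{"gj":63,"ims":10,"rpv":20}],"l":{"fd":[65,17,35,68],"fh":[90,5,47,6],"hes":{"d":77,"mtx":32}}}
After op 6 (remove /l/fd/3): {"jmx":[[17,38,81,61],{"gj":63,"ims":10,"rpv":20}],"l":{"fd":[65,17,35],"fh":[90,5,47,6],"hes":{"d":77,"mtx":32}}}
After op 7 (replace /l/fh/2 16): {"jmx":[[17,38,81,61],{"gj":63,"ims":10,"rpv":20}],"l":{"fd":[65,17,35],"fh":[90,5,16,6],"hes":{"d":77,"mtx":32}}}
After op 8 (add /l/fd/0 83): {"jmx":[[17,38,81,61],{"gj":63,"ims":10,"rpv":20}],"l":{"fd":[83,65,17,35],"fh":[90,5,16,6],"hes":{"d":77,"mtx":32}}}
After op 9 (replace /l/fh/1 19): {"jmx":[[17,38,81,61],{"gj":63,"ims":10,"rpv":20}],"l":{"fd":[83,65,17,35],"fh":[90,19,16,6],"hes":{"d":77,"mtx":32}}}
After op 10 (replace /jmx/1 63): {"jmx":[[17,38,81,61],63],"l":{"fd":[83,65,17,35],"fh":[90,19,16,6],"hes":{"d":77,"mtx":32}}}
After op 11 (add /jmx/0/2 92): {"jmx":[[17,38,92,81,61],63],"l":{"fd":[83,65,17,35],"fh":[90,19,16,6],"hes":{"d":77,"mtx":32}}}
After op 12 (remove /l/fh/0): {"jmx":[[17,38,92,81,61],63],"l":{"fd":[83,65,17,35],"fh":[19,16,6],"hes":{"d":77,"mtx":32}}}
After op 13 (replace /jmx/0/1 23): {"jmx":[[17,23,92,81,61],63],"l":{"fd":[83,65,17,35],"fh":[19,16,6],"hes":{"d":77,"mtx":32}}}
After op 14 (replace /jmx/0/0 92): {"jmx":[[92,23,92,81,61],63],"l":{"fd":[83,65,17,35],"fh":[19,16,6],"hes":{"d":77,"mtx":32}}}
After op 15 (remove /jmx): {"l":{"fd":[83,65,17,35],"fh":[19,16,6],"hes":{"d":77,"mtx":32}}}
After op 16 (replace /l/fh/0 61): {"l":{"fd":[83,65,17,35],"fh":[61,16,6],"hes":{"d":77,"mtx":32}}}
After op 17 (replace /l/fd/2 7): {"l":{"fd":[83,65,7,35],"fh":[61,16,6],"hes":{"d":77,"mtx":32}}}
After op 18 (remove /l/fd/2): {"l":{"fd":[83,65,35],"fh":[61,16,6],"hes":{"d":77,"mtx":32}}}
After op 19 (replace /l/fh 93): {"l":{"fd":[83,65,35],"fh":93,"hes":{"d":77,"mtx":32}}}
After op 20 (replace /l/hes 17): {"l":{"fd":[83,65,35],"fh":93,"hes":17}}
After op 21 (replace /l/fd/0 79): {"l":{"fd":[79,65,35],"fh":93,"hes":17}}
After op 22 (add /l/cw 8): {"l":{"cw":8,"fd":[79,65,35],"fh":93,"hes":17}}
Value at /l/fd/0: 79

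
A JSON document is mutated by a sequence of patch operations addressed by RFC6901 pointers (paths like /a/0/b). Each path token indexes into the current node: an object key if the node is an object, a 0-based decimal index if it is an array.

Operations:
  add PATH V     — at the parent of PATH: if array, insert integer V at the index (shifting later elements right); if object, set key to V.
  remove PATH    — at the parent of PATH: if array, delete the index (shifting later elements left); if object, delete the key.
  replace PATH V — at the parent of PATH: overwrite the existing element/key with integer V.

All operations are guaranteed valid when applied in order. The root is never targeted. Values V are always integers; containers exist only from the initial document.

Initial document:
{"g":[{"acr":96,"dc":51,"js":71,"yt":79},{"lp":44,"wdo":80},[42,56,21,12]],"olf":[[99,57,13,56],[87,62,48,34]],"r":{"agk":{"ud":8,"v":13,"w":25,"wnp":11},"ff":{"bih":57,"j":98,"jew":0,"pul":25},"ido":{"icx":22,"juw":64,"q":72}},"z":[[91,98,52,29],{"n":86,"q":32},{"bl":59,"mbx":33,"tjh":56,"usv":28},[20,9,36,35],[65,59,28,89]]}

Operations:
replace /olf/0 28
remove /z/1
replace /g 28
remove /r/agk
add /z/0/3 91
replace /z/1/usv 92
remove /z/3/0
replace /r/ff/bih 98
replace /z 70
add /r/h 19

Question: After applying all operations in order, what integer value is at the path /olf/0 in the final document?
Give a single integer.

After op 1 (replace /olf/0 28): {"g":[{"acr":96,"dc":51,"js":71,"yt":79},{"lp":44,"wdo":80},[42,56,21,12]],"olf":[28,[87,62,48,34]],"r":{"agk":{"ud":8,"v":13,"w":25,"wnp":11},"ff":{"bih":57,"j":98,"jew":0,"pul":25},"ido":{"icx":22,"juw":64,"q":72}},"z":[[91,98,52,29],{"n":86,"q":32},{"bl":59,"mbx":33,"tjh":56,"usv":28},[20,9,36,35],[65,59,28,89]]}
After op 2 (remove /z/1): {"g":[{"acr":96,"dc":51,"js":71,"yt":79},{"lp":44,"wdo":80},[42,56,21,12]],"olf":[28,[87,62,48,34]],"r":{"agk":{"ud":8,"v":13,"w":25,"wnp":11},"ff":{"bih":57,"j":98,"jew":0,"pul":25},"ido":{"icx":22,"juw":64,"q":72}},"z":[[91,98,52,29],{"bl":59,"mbx":33,"tjh":56,"usv":28},[20,9,36,35],[65,59,28,89]]}
After op 3 (replace /g 28): {"g":28,"olf":[28,[87,62,48,34]],"r":{"agk":{"ud":8,"v":13,"w":25,"wnp":11},"ff":{"bih":57,"j":98,"jew":0,"pul":25},"ido":{"icx":22,"juw":64,"q":72}},"z":[[91,98,52,29],{"bl":59,"mbx":33,"tjh":56,"usv":28},[20,9,36,35],[65,59,28,89]]}
After op 4 (remove /r/agk): {"g":28,"olf":[28,[87,62,48,34]],"r":{"ff":{"bih":57,"j":98,"jew":0,"pul":25},"ido":{"icx":22,"juw":64,"q":72}},"z":[[91,98,52,29],{"bl":59,"mbx":33,"tjh":56,"usv":28},[20,9,36,35],[65,59,28,89]]}
After op 5 (add /z/0/3 91): {"g":28,"olf":[28,[87,62,48,34]],"r":{"ff":{"bih":57,"j":98,"jew":0,"pul":25},"ido":{"icx":22,"juw":64,"q":72}},"z":[[91,98,52,91,29],{"bl":59,"mbx":33,"tjh":56,"usv":28},[20,9,36,35],[65,59,28,89]]}
After op 6 (replace /z/1/usv 92): {"g":28,"olf":[28,[87,62,48,34]],"r":{"ff":{"bih":57,"j":98,"jew":0,"pul":25},"ido":{"icx":22,"juw":64,"q":72}},"z":[[91,98,52,91,29],{"bl":59,"mbx":33,"tjh":56,"usv":92},[20,9,36,35],[65,59,28,89]]}
After op 7 (remove /z/3/0): {"g":28,"olf":[28,[87,62,48,34]],"r":{"ff":{"bih":57,"j":98,"jew":0,"pul":25},"ido":{"icx":22,"juw":64,"q":72}},"z":[[91,98,52,91,29],{"bl":59,"mbx":33,"tjh":56,"usv":92},[20,9,36,35],[59,28,89]]}
After op 8 (replace /r/ff/bih 98): {"g":28,"olf":[28,[87,62,48,34]],"r":{"ff":{"bih":98,"j":98,"jew":0,"pul":25},"ido":{"icx":22,"juw":64,"q":72}},"z":[[91,98,52,91,29],{"bl":59,"mbx":33,"tjh":56,"usv":92},[20,9,36,35],[59,28,89]]}
After op 9 (replace /z 70): {"g":28,"olf":[28,[87,62,48,34]],"r":{"ff":{"bih":98,"j":98,"jew":0,"pul":25},"ido":{"icx":22,"juw":64,"q":72}},"z":70}
After op 10 (add /r/h 19): {"g":28,"olf":[28,[87,62,48,34]],"r":{"ff":{"bih":98,"j":98,"jew":0,"pul":25},"h":19,"ido":{"icx":22,"juw":64,"q":72}},"z":70}
Value at /olf/0: 28

Answer: 28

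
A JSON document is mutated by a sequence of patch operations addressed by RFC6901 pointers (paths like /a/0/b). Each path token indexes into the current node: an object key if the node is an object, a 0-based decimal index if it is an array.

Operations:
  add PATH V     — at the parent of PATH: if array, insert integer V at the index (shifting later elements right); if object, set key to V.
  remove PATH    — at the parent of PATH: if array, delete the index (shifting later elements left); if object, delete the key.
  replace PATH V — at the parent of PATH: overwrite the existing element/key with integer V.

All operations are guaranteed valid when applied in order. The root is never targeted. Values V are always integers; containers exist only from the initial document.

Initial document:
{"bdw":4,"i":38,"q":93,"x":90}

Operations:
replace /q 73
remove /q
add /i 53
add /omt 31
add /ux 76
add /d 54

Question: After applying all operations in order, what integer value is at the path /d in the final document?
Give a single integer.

After op 1 (replace /q 73): {"bdw":4,"i":38,"q":73,"x":90}
After op 2 (remove /q): {"bdw":4,"i":38,"x":90}
After op 3 (add /i 53): {"bdw":4,"i":53,"x":90}
After op 4 (add /omt 31): {"bdw":4,"i":53,"omt":31,"x":90}
After op 5 (add /ux 76): {"bdw":4,"i":53,"omt":31,"ux":76,"x":90}
After op 6 (add /d 54): {"bdw":4,"d":54,"i":53,"omt":31,"ux":76,"x":90}
Value at /d: 54

Answer: 54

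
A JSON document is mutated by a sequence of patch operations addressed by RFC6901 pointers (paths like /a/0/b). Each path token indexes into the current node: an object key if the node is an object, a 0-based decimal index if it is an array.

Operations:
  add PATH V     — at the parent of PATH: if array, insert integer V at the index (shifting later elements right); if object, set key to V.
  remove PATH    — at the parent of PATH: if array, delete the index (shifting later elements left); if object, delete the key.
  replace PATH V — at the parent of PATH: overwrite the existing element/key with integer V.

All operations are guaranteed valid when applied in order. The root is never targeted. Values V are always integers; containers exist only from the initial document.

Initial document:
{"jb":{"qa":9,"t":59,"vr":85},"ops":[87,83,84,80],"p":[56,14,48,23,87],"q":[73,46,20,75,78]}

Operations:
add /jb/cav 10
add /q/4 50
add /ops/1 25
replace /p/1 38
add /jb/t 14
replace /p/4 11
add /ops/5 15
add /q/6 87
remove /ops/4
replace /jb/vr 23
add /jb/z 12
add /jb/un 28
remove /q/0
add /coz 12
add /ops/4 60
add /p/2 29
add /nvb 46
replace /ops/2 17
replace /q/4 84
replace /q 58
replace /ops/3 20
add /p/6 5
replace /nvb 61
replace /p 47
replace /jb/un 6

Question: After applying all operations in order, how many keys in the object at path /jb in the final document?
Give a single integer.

Answer: 6

Derivation:
After op 1 (add /jb/cav 10): {"jb":{"cav":10,"qa":9,"t":59,"vr":85},"ops":[87,83,84,80],"p":[56,14,48,23,87],"q":[73,46,20,75,78]}
After op 2 (add /q/4 50): {"jb":{"cav":10,"qa":9,"t":59,"vr":85},"ops":[87,83,84,80],"p":[56,14,48,23,87],"q":[73,46,20,75,50,78]}
After op 3 (add /ops/1 25): {"jb":{"cav":10,"qa":9,"t":59,"vr":85},"ops":[87,25,83,84,80],"p":[56,14,48,23,87],"q":[73,46,20,75,50,78]}
After op 4 (replace /p/1 38): {"jb":{"cav":10,"qa":9,"t":59,"vr":85},"ops":[87,25,83,84,80],"p":[56,38,48,23,87],"q":[73,46,20,75,50,78]}
After op 5 (add /jb/t 14): {"jb":{"cav":10,"qa":9,"t":14,"vr":85},"ops":[87,25,83,84,80],"p":[56,38,48,23,87],"q":[73,46,20,75,50,78]}
After op 6 (replace /p/4 11): {"jb":{"cav":10,"qa":9,"t":14,"vr":85},"ops":[87,25,83,84,80],"p":[56,38,48,23,11],"q":[73,46,20,75,50,78]}
After op 7 (add /ops/5 15): {"jb":{"cav":10,"qa":9,"t":14,"vr":85},"ops":[87,25,83,84,80,15],"p":[56,38,48,23,11],"q":[73,46,20,75,50,78]}
After op 8 (add /q/6 87): {"jb":{"cav":10,"qa":9,"t":14,"vr":85},"ops":[87,25,83,84,80,15],"p":[56,38,48,23,11],"q":[73,46,20,75,50,78,87]}
After op 9 (remove /ops/4): {"jb":{"cav":10,"qa":9,"t":14,"vr":85},"ops":[87,25,83,84,15],"p":[56,38,48,23,11],"q":[73,46,20,75,50,78,87]}
After op 10 (replace /jb/vr 23): {"jb":{"cav":10,"qa":9,"t":14,"vr":23},"ops":[87,25,83,84,15],"p":[56,38,48,23,11],"q":[73,46,20,75,50,78,87]}
After op 11 (add /jb/z 12): {"jb":{"cav":10,"qa":9,"t":14,"vr":23,"z":12},"ops":[87,25,83,84,15],"p":[56,38,48,23,11],"q":[73,46,20,75,50,78,87]}
After op 12 (add /jb/un 28): {"jb":{"cav":10,"qa":9,"t":14,"un":28,"vr":23,"z":12},"ops":[87,25,83,84,15],"p":[56,38,48,23,11],"q":[73,46,20,75,50,78,87]}
After op 13 (remove /q/0): {"jb":{"cav":10,"qa":9,"t":14,"un":28,"vr":23,"z":12},"ops":[87,25,83,84,15],"p":[56,38,48,23,11],"q":[46,20,75,50,78,87]}
After op 14 (add /coz 12): {"coz":12,"jb":{"cav":10,"qa":9,"t":14,"un":28,"vr":23,"z":12},"ops":[87,25,83,84,15],"p":[56,38,48,23,11],"q":[46,20,75,50,78,87]}
After op 15 (add /ops/4 60): {"coz":12,"jb":{"cav":10,"qa":9,"t":14,"un":28,"vr":23,"z":12},"ops":[87,25,83,84,60,15],"p":[56,38,48,23,11],"q":[46,20,75,50,78,87]}
After op 16 (add /p/2 29): {"coz":12,"jb":{"cav":10,"qa":9,"t":14,"un":28,"vr":23,"z":12},"ops":[87,25,83,84,60,15],"p":[56,38,29,48,23,11],"q":[46,20,75,50,78,87]}
After op 17 (add /nvb 46): {"coz":12,"jb":{"cav":10,"qa":9,"t":14,"un":28,"vr":23,"z":12},"nvb":46,"ops":[87,25,83,84,60,15],"p":[56,38,29,48,23,11],"q":[46,20,75,50,78,87]}
After op 18 (replace /ops/2 17): {"coz":12,"jb":{"cav":10,"qa":9,"t":14,"un":28,"vr":23,"z":12},"nvb":46,"ops":[87,25,17,84,60,15],"p":[56,38,29,48,23,11],"q":[46,20,75,50,78,87]}
After op 19 (replace /q/4 84): {"coz":12,"jb":{"cav":10,"qa":9,"t":14,"un":28,"vr":23,"z":12},"nvb":46,"ops":[87,25,17,84,60,15],"p":[56,38,29,48,23,11],"q":[46,20,75,50,84,87]}
After op 20 (replace /q 58): {"coz":12,"jb":{"cav":10,"qa":9,"t":14,"un":28,"vr":23,"z":12},"nvb":46,"ops":[87,25,17,84,60,15],"p":[56,38,29,48,23,11],"q":58}
After op 21 (replace /ops/3 20): {"coz":12,"jb":{"cav":10,"qa":9,"t":14,"un":28,"vr":23,"z":12},"nvb":46,"ops":[87,25,17,20,60,15],"p":[56,38,29,48,23,11],"q":58}
After op 22 (add /p/6 5): {"coz":12,"jb":{"cav":10,"qa":9,"t":14,"un":28,"vr":23,"z":12},"nvb":46,"ops":[87,25,17,20,60,15],"p":[56,38,29,48,23,11,5],"q":58}
After op 23 (replace /nvb 61): {"coz":12,"jb":{"cav":10,"qa":9,"t":14,"un":28,"vr":23,"z":12},"nvb":61,"ops":[87,25,17,20,60,15],"p":[56,38,29,48,23,11,5],"q":58}
After op 24 (replace /p 47): {"coz":12,"jb":{"cav":10,"qa":9,"t":14,"un":28,"vr":23,"z":12},"nvb":61,"ops":[87,25,17,20,60,15],"p":47,"q":58}
After op 25 (replace /jb/un 6): {"coz":12,"jb":{"cav":10,"qa":9,"t":14,"un":6,"vr":23,"z":12},"nvb":61,"ops":[87,25,17,20,60,15],"p":47,"q":58}
Size at path /jb: 6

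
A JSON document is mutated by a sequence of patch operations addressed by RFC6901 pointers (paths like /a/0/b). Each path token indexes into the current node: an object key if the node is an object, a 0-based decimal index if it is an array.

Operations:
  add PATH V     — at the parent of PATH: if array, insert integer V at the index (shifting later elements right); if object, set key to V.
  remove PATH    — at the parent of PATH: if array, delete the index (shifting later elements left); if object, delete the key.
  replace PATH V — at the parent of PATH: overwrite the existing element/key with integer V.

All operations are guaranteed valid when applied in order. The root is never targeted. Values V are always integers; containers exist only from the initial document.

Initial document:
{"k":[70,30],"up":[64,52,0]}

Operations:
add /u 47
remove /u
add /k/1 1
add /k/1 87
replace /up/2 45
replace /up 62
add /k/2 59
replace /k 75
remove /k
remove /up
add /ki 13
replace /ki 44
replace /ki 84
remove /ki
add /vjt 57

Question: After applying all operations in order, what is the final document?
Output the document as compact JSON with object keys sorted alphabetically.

Answer: {"vjt":57}

Derivation:
After op 1 (add /u 47): {"k":[70,30],"u":47,"up":[64,52,0]}
After op 2 (remove /u): {"k":[70,30],"up":[64,52,0]}
After op 3 (add /k/1 1): {"k":[70,1,30],"up":[64,52,0]}
After op 4 (add /k/1 87): {"k":[70,87,1,30],"up":[64,52,0]}
After op 5 (replace /up/2 45): {"k":[70,87,1,30],"up":[64,52,45]}
After op 6 (replace /up 62): {"k":[70,87,1,30],"up":62}
After op 7 (add /k/2 59): {"k":[70,87,59,1,30],"up":62}
After op 8 (replace /k 75): {"k":75,"up":62}
After op 9 (remove /k): {"up":62}
After op 10 (remove /up): {}
After op 11 (add /ki 13): {"ki":13}
After op 12 (replace /ki 44): {"ki":44}
After op 13 (replace /ki 84): {"ki":84}
After op 14 (remove /ki): {}
After op 15 (add /vjt 57): {"vjt":57}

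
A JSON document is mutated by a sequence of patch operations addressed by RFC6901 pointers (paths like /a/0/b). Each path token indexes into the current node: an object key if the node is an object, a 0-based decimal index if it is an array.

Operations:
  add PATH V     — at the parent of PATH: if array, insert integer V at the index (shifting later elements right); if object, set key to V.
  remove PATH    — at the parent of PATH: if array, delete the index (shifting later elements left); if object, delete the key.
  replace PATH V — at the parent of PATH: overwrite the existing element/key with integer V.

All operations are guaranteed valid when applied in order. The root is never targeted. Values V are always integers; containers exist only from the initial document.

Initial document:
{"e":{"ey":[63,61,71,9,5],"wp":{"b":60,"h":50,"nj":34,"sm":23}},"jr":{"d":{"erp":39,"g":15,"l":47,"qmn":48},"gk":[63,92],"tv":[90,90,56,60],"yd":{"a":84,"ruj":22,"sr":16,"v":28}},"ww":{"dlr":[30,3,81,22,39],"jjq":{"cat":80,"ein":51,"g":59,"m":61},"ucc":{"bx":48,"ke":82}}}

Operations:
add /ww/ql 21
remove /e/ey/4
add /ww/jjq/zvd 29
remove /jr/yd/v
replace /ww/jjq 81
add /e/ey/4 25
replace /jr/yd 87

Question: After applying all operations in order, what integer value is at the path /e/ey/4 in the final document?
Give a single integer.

Answer: 25

Derivation:
After op 1 (add /ww/ql 21): {"e":{"ey":[63,61,71,9,5],"wp":{"b":60,"h":50,"nj":34,"sm":23}},"jr":{"d":{"erp":39,"g":15,"l":47,"qmn":48},"gk":[63,92],"tv":[90,90,56,60],"yd":{"a":84,"ruj":22,"sr":16,"v":28}},"ww":{"dlr":[30,3,81,22,39],"jjq":{"cat":80,"ein":51,"g":59,"m":61},"ql":21,"ucc":{"bx":48,"ke":82}}}
After op 2 (remove /e/ey/4): {"e":{"ey":[63,61,71,9],"wp":{"b":60,"h":50,"nj":34,"sm":23}},"jr":{"d":{"erp":39,"g":15,"l":47,"qmn":48},"gk":[63,92],"tv":[90,90,56,60],"yd":{"a":84,"ruj":22,"sr":16,"v":28}},"ww":{"dlr":[30,3,81,22,39],"jjq":{"cat":80,"ein":51,"g":59,"m":61},"ql":21,"ucc":{"bx":48,"ke":82}}}
After op 3 (add /ww/jjq/zvd 29): {"e":{"ey":[63,61,71,9],"wp":{"b":60,"h":50,"nj":34,"sm":23}},"jr":{"d":{"erp":39,"g":15,"l":47,"qmn":48},"gk":[63,92],"tv":[90,90,56,60],"yd":{"a":84,"ruj":22,"sr":16,"v":28}},"ww":{"dlr":[30,3,81,22,39],"jjq":{"cat":80,"ein":51,"g":59,"m":61,"zvd":29},"ql":21,"ucc":{"bx":48,"ke":82}}}
After op 4 (remove /jr/yd/v): {"e":{"ey":[63,61,71,9],"wp":{"b":60,"h":50,"nj":34,"sm":23}},"jr":{"d":{"erp":39,"g":15,"l":47,"qmn":48},"gk":[63,92],"tv":[90,90,56,60],"yd":{"a":84,"ruj":22,"sr":16}},"ww":{"dlr":[30,3,81,22,39],"jjq":{"cat":80,"ein":51,"g":59,"m":61,"zvd":29},"ql":21,"ucc":{"bx":48,"ke":82}}}
After op 5 (replace /ww/jjq 81): {"e":{"ey":[63,61,71,9],"wp":{"b":60,"h":50,"nj":34,"sm":23}},"jr":{"d":{"erp":39,"g":15,"l":47,"qmn":48},"gk":[63,92],"tv":[90,90,56,60],"yd":{"a":84,"ruj":22,"sr":16}},"ww":{"dlr":[30,3,81,22,39],"jjq":81,"ql":21,"ucc":{"bx":48,"ke":82}}}
After op 6 (add /e/ey/4 25): {"e":{"ey":[63,61,71,9,25],"wp":{"b":60,"h":50,"nj":34,"sm":23}},"jr":{"d":{"erp":39,"g":15,"l":47,"qmn":48},"gk":[63,92],"tv":[90,90,56,60],"yd":{"a":84,"ruj":22,"sr":16}},"ww":{"dlr":[30,3,81,22,39],"jjq":81,"ql":21,"ucc":{"bx":48,"ke":82}}}
After op 7 (replace /jr/yd 87): {"e":{"ey":[63,61,71,9,25],"wp":{"b":60,"h":50,"nj":34,"sm":23}},"jr":{"d":{"erp":39,"g":15,"l":47,"qmn":48},"gk":[63,92],"tv":[90,90,56,60],"yd":87},"ww":{"dlr":[30,3,81,22,39],"jjq":81,"ql":21,"ucc":{"bx":48,"ke":82}}}
Value at /e/ey/4: 25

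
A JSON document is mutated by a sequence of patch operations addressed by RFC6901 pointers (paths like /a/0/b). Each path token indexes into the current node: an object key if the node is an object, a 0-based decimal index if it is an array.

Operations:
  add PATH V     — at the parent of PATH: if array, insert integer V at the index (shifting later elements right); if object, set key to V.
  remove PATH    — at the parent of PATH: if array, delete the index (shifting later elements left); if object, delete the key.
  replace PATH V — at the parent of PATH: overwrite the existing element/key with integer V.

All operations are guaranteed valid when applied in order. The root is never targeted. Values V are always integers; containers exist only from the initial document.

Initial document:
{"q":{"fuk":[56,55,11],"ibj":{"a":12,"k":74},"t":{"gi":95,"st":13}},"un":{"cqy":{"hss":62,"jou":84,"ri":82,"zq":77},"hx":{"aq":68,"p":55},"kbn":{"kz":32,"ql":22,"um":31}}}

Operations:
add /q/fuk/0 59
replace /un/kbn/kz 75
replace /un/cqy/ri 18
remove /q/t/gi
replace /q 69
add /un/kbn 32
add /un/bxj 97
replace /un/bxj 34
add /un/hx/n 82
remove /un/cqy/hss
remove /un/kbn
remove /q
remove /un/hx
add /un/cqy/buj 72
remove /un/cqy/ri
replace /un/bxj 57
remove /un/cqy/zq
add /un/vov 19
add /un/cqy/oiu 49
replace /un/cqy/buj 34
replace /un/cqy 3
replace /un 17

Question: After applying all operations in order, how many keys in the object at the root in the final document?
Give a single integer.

Answer: 1

Derivation:
After op 1 (add /q/fuk/0 59): {"q":{"fuk":[59,56,55,11],"ibj":{"a":12,"k":74},"t":{"gi":95,"st":13}},"un":{"cqy":{"hss":62,"jou":84,"ri":82,"zq":77},"hx":{"aq":68,"p":55},"kbn":{"kz":32,"ql":22,"um":31}}}
After op 2 (replace /un/kbn/kz 75): {"q":{"fuk":[59,56,55,11],"ibj":{"a":12,"k":74},"t":{"gi":95,"st":13}},"un":{"cqy":{"hss":62,"jou":84,"ri":82,"zq":77},"hx":{"aq":68,"p":55},"kbn":{"kz":75,"ql":22,"um":31}}}
After op 3 (replace /un/cqy/ri 18): {"q":{"fuk":[59,56,55,11],"ibj":{"a":12,"k":74},"t":{"gi":95,"st":13}},"un":{"cqy":{"hss":62,"jou":84,"ri":18,"zq":77},"hx":{"aq":68,"p":55},"kbn":{"kz":75,"ql":22,"um":31}}}
After op 4 (remove /q/t/gi): {"q":{"fuk":[59,56,55,11],"ibj":{"a":12,"k":74},"t":{"st":13}},"un":{"cqy":{"hss":62,"jou":84,"ri":18,"zq":77},"hx":{"aq":68,"p":55},"kbn":{"kz":75,"ql":22,"um":31}}}
After op 5 (replace /q 69): {"q":69,"un":{"cqy":{"hss":62,"jou":84,"ri":18,"zq":77},"hx":{"aq":68,"p":55},"kbn":{"kz":75,"ql":22,"um":31}}}
After op 6 (add /un/kbn 32): {"q":69,"un":{"cqy":{"hss":62,"jou":84,"ri":18,"zq":77},"hx":{"aq":68,"p":55},"kbn":32}}
After op 7 (add /un/bxj 97): {"q":69,"un":{"bxj":97,"cqy":{"hss":62,"jou":84,"ri":18,"zq":77},"hx":{"aq":68,"p":55},"kbn":32}}
After op 8 (replace /un/bxj 34): {"q":69,"un":{"bxj":34,"cqy":{"hss":62,"jou":84,"ri":18,"zq":77},"hx":{"aq":68,"p":55},"kbn":32}}
After op 9 (add /un/hx/n 82): {"q":69,"un":{"bxj":34,"cqy":{"hss":62,"jou":84,"ri":18,"zq":77},"hx":{"aq":68,"n":82,"p":55},"kbn":32}}
After op 10 (remove /un/cqy/hss): {"q":69,"un":{"bxj":34,"cqy":{"jou":84,"ri":18,"zq":77},"hx":{"aq":68,"n":82,"p":55},"kbn":32}}
After op 11 (remove /un/kbn): {"q":69,"un":{"bxj":34,"cqy":{"jou":84,"ri":18,"zq":77},"hx":{"aq":68,"n":82,"p":55}}}
After op 12 (remove /q): {"un":{"bxj":34,"cqy":{"jou":84,"ri":18,"zq":77},"hx":{"aq":68,"n":82,"p":55}}}
After op 13 (remove /un/hx): {"un":{"bxj":34,"cqy":{"jou":84,"ri":18,"zq":77}}}
After op 14 (add /un/cqy/buj 72): {"un":{"bxj":34,"cqy":{"buj":72,"jou":84,"ri":18,"zq":77}}}
After op 15 (remove /un/cqy/ri): {"un":{"bxj":34,"cqy":{"buj":72,"jou":84,"zq":77}}}
After op 16 (replace /un/bxj 57): {"un":{"bxj":57,"cqy":{"buj":72,"jou":84,"zq":77}}}
After op 17 (remove /un/cqy/zq): {"un":{"bxj":57,"cqy":{"buj":72,"jou":84}}}
After op 18 (add /un/vov 19): {"un":{"bxj":57,"cqy":{"buj":72,"jou":84},"vov":19}}
After op 19 (add /un/cqy/oiu 49): {"un":{"bxj":57,"cqy":{"buj":72,"jou":84,"oiu":49},"vov":19}}
After op 20 (replace /un/cqy/buj 34): {"un":{"bxj":57,"cqy":{"buj":34,"jou":84,"oiu":49},"vov":19}}
After op 21 (replace /un/cqy 3): {"un":{"bxj":57,"cqy":3,"vov":19}}
After op 22 (replace /un 17): {"un":17}
Size at the root: 1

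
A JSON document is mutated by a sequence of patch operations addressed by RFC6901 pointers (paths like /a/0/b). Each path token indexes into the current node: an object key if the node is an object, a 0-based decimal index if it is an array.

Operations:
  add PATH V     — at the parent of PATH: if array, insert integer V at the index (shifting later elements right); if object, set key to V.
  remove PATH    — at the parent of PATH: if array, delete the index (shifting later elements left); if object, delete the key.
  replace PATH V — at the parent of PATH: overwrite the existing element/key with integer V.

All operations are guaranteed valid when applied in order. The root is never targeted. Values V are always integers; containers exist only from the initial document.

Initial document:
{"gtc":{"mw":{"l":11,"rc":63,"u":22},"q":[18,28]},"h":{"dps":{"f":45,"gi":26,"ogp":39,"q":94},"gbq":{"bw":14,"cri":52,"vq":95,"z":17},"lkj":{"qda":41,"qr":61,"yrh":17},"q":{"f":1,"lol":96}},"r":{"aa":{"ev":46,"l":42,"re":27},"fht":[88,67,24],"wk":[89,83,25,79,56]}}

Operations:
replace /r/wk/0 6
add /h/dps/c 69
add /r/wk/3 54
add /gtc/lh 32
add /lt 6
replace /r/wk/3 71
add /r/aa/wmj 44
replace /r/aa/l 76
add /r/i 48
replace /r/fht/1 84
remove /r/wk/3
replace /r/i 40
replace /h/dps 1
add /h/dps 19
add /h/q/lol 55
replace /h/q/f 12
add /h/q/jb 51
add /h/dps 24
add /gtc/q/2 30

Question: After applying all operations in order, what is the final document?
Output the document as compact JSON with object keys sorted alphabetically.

Answer: {"gtc":{"lh":32,"mw":{"l":11,"rc":63,"u":22},"q":[18,28,30]},"h":{"dps":24,"gbq":{"bw":14,"cri":52,"vq":95,"z":17},"lkj":{"qda":41,"qr":61,"yrh":17},"q":{"f":12,"jb":51,"lol":55}},"lt":6,"r":{"aa":{"ev":46,"l":76,"re":27,"wmj":44},"fht":[88,84,24],"i":40,"wk":[6,83,25,79,56]}}

Derivation:
After op 1 (replace /r/wk/0 6): {"gtc":{"mw":{"l":11,"rc":63,"u":22},"q":[18,28]},"h":{"dps":{"f":45,"gi":26,"ogp":39,"q":94},"gbq":{"bw":14,"cri":52,"vq":95,"z":17},"lkj":{"qda":41,"qr":61,"yrh":17},"q":{"f":1,"lol":96}},"r":{"aa":{"ev":46,"l":42,"re":27},"fht":[88,67,24],"wk":[6,83,25,79,56]}}
After op 2 (add /h/dps/c 69): {"gtc":{"mw":{"l":11,"rc":63,"u":22},"q":[18,28]},"h":{"dps":{"c":69,"f":45,"gi":26,"ogp":39,"q":94},"gbq":{"bw":14,"cri":52,"vq":95,"z":17},"lkj":{"qda":41,"qr":61,"yrh":17},"q":{"f":1,"lol":96}},"r":{"aa":{"ev":46,"l":42,"re":27},"fht":[88,67,24],"wk":[6,83,25,79,56]}}
After op 3 (add /r/wk/3 54): {"gtc":{"mw":{"l":11,"rc":63,"u":22},"q":[18,28]},"h":{"dps":{"c":69,"f":45,"gi":26,"ogp":39,"q":94},"gbq":{"bw":14,"cri":52,"vq":95,"z":17},"lkj":{"qda":41,"qr":61,"yrh":17},"q":{"f":1,"lol":96}},"r":{"aa":{"ev":46,"l":42,"re":27},"fht":[88,67,24],"wk":[6,83,25,54,79,56]}}
After op 4 (add /gtc/lh 32): {"gtc":{"lh":32,"mw":{"l":11,"rc":63,"u":22},"q":[18,28]},"h":{"dps":{"c":69,"f":45,"gi":26,"ogp":39,"q":94},"gbq":{"bw":14,"cri":52,"vq":95,"z":17},"lkj":{"qda":41,"qr":61,"yrh":17},"q":{"f":1,"lol":96}},"r":{"aa":{"ev":46,"l":42,"re":27},"fht":[88,67,24],"wk":[6,83,25,54,79,56]}}
After op 5 (add /lt 6): {"gtc":{"lh":32,"mw":{"l":11,"rc":63,"u":22},"q":[18,28]},"h":{"dps":{"c":69,"f":45,"gi":26,"ogp":39,"q":94},"gbq":{"bw":14,"cri":52,"vq":95,"z":17},"lkj":{"qda":41,"qr":61,"yrh":17},"q":{"f":1,"lol":96}},"lt":6,"r":{"aa":{"ev":46,"l":42,"re":27},"fht":[88,67,24],"wk":[6,83,25,54,79,56]}}
After op 6 (replace /r/wk/3 71): {"gtc":{"lh":32,"mw":{"l":11,"rc":63,"u":22},"q":[18,28]},"h":{"dps":{"c":69,"f":45,"gi":26,"ogp":39,"q":94},"gbq":{"bw":14,"cri":52,"vq":95,"z":17},"lkj":{"qda":41,"qr":61,"yrh":17},"q":{"f":1,"lol":96}},"lt":6,"r":{"aa":{"ev":46,"l":42,"re":27},"fht":[88,67,24],"wk":[6,83,25,71,79,56]}}
After op 7 (add /r/aa/wmj 44): {"gtc":{"lh":32,"mw":{"l":11,"rc":63,"u":22},"q":[18,28]},"h":{"dps":{"c":69,"f":45,"gi":26,"ogp":39,"q":94},"gbq":{"bw":14,"cri":52,"vq":95,"z":17},"lkj":{"qda":41,"qr":61,"yrh":17},"q":{"f":1,"lol":96}},"lt":6,"r":{"aa":{"ev":46,"l":42,"re":27,"wmj":44},"fht":[88,67,24],"wk":[6,83,25,71,79,56]}}
After op 8 (replace /r/aa/l 76): {"gtc":{"lh":32,"mw":{"l":11,"rc":63,"u":22},"q":[18,28]},"h":{"dps":{"c":69,"f":45,"gi":26,"ogp":39,"q":94},"gbq":{"bw":14,"cri":52,"vq":95,"z":17},"lkj":{"qda":41,"qr":61,"yrh":17},"q":{"f":1,"lol":96}},"lt":6,"r":{"aa":{"ev":46,"l":76,"re":27,"wmj":44},"fht":[88,67,24],"wk":[6,83,25,71,79,56]}}
After op 9 (add /r/i 48): {"gtc":{"lh":32,"mw":{"l":11,"rc":63,"u":22},"q":[18,28]},"h":{"dps":{"c":69,"f":45,"gi":26,"ogp":39,"q":94},"gbq":{"bw":14,"cri":52,"vq":95,"z":17},"lkj":{"qda":41,"qr":61,"yrh":17},"q":{"f":1,"lol":96}},"lt":6,"r":{"aa":{"ev":46,"l":76,"re":27,"wmj":44},"fht":[88,67,24],"i":48,"wk":[6,83,25,71,79,56]}}
After op 10 (replace /r/fht/1 84): {"gtc":{"lh":32,"mw":{"l":11,"rc":63,"u":22},"q":[18,28]},"h":{"dps":{"c":69,"f":45,"gi":26,"ogp":39,"q":94},"gbq":{"bw":14,"cri":52,"vq":95,"z":17},"lkj":{"qda":41,"qr":61,"yrh":17},"q":{"f":1,"lol":96}},"lt":6,"r":{"aa":{"ev":46,"l":76,"re":27,"wmj":44},"fht":[88,84,24],"i":48,"wk":[6,83,25,71,79,56]}}
After op 11 (remove /r/wk/3): {"gtc":{"lh":32,"mw":{"l":11,"rc":63,"u":22},"q":[18,28]},"h":{"dps":{"c":69,"f":45,"gi":26,"ogp":39,"q":94},"gbq":{"bw":14,"cri":52,"vq":95,"z":17},"lkj":{"qda":41,"qr":61,"yrh":17},"q":{"f":1,"lol":96}},"lt":6,"r":{"aa":{"ev":46,"l":76,"re":27,"wmj":44},"fht":[88,84,24],"i":48,"wk":[6,83,25,79,56]}}
After op 12 (replace /r/i 40): {"gtc":{"lh":32,"mw":{"l":11,"rc":63,"u":22},"q":[18,28]},"h":{"dps":{"c":69,"f":45,"gi":26,"ogp":39,"q":94},"gbq":{"bw":14,"cri":52,"vq":95,"z":17},"lkj":{"qda":41,"qr":61,"yrh":17},"q":{"f":1,"lol":96}},"lt":6,"r":{"aa":{"ev":46,"l":76,"re":27,"wmj":44},"fht":[88,84,24],"i":40,"wk":[6,83,25,79,56]}}
After op 13 (replace /h/dps 1): {"gtc":{"lh":32,"mw":{"l":11,"rc":63,"u":22},"q":[18,28]},"h":{"dps":1,"gbq":{"bw":14,"cri":52,"vq":95,"z":17},"lkj":{"qda":41,"qr":61,"yrh":17},"q":{"f":1,"lol":96}},"lt":6,"r":{"aa":{"ev":46,"l":76,"re":27,"wmj":44},"fht":[88,84,24],"i":40,"wk":[6,83,25,79,56]}}
After op 14 (add /h/dps 19): {"gtc":{"lh":32,"mw":{"l":11,"rc":63,"u":22},"q":[18,28]},"h":{"dps":19,"gbq":{"bw":14,"cri":52,"vq":95,"z":17},"lkj":{"qda":41,"qr":61,"yrh":17},"q":{"f":1,"lol":96}},"lt":6,"r":{"aa":{"ev":46,"l":76,"re":27,"wmj":44},"fht":[88,84,24],"i":40,"wk":[6,83,25,79,56]}}
After op 15 (add /h/q/lol 55): {"gtc":{"lh":32,"mw":{"l":11,"rc":63,"u":22},"q":[18,28]},"h":{"dps":19,"gbq":{"bw":14,"cri":52,"vq":95,"z":17},"lkj":{"qda":41,"qr":61,"yrh":17},"q":{"f":1,"lol":55}},"lt":6,"r":{"aa":{"ev":46,"l":76,"re":27,"wmj":44},"fht":[88,84,24],"i":40,"wk":[6,83,25,79,56]}}
After op 16 (replace /h/q/f 12): {"gtc":{"lh":32,"mw":{"l":11,"rc":63,"u":22},"q":[18,28]},"h":{"dps":19,"gbq":{"bw":14,"cri":52,"vq":95,"z":17},"lkj":{"qda":41,"qr":61,"yrh":17},"q":{"f":12,"lol":55}},"lt":6,"r":{"aa":{"ev":46,"l":76,"re":27,"wmj":44},"fht":[88,84,24],"i":40,"wk":[6,83,25,79,56]}}
After op 17 (add /h/q/jb 51): {"gtc":{"lh":32,"mw":{"l":11,"rc":63,"u":22},"q":[18,28]},"h":{"dps":19,"gbq":{"bw":14,"cri":52,"vq":95,"z":17},"lkj":{"qda":41,"qr":61,"yrh":17},"q":{"f":12,"jb":51,"lol":55}},"lt":6,"r":{"aa":{"ev":46,"l":76,"re":27,"wmj":44},"fht":[88,84,24],"i":40,"wk":[6,83,25,79,56]}}
After op 18 (add /h/dps 24): {"gtc":{"lh":32,"mw":{"l":11,"rc":63,"u":22},"q":[18,28]},"h":{"dps":24,"gbq":{"bw":14,"cri":52,"vq":95,"z":17},"lkj":{"qda":41,"qr":61,"yrh":17},"q":{"f":12,"jb":51,"lol":55}},"lt":6,"r":{"aa":{"ev":46,"l":76,"re":27,"wmj":44},"fht":[88,84,24],"i":40,"wk":[6,83,25,79,56]}}
After op 19 (add /gtc/q/2 30): {"gtc":{"lh":32,"mw":{"l":11,"rc":63,"u":22},"q":[18,28,30]},"h":{"dps":24,"gbq":{"bw":14,"cri":52,"vq":95,"z":17},"lkj":{"qda":41,"qr":61,"yrh":17},"q":{"f":12,"jb":51,"lol":55}},"lt":6,"r":{"aa":{"ev":46,"l":76,"re":27,"wmj":44},"fht":[88,84,24],"i":40,"wk":[6,83,25,79,56]}}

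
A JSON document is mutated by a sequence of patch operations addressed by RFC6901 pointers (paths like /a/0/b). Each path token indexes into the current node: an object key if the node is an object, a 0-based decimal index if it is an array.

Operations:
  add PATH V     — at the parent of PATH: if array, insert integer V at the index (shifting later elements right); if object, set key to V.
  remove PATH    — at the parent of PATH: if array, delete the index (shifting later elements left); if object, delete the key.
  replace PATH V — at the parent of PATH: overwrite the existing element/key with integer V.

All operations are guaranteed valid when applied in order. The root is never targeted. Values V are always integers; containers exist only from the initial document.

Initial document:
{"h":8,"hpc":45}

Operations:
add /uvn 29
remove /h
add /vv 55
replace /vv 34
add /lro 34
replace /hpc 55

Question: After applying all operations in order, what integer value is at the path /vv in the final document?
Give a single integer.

Answer: 34

Derivation:
After op 1 (add /uvn 29): {"h":8,"hpc":45,"uvn":29}
After op 2 (remove /h): {"hpc":45,"uvn":29}
After op 3 (add /vv 55): {"hpc":45,"uvn":29,"vv":55}
After op 4 (replace /vv 34): {"hpc":45,"uvn":29,"vv":34}
After op 5 (add /lro 34): {"hpc":45,"lro":34,"uvn":29,"vv":34}
After op 6 (replace /hpc 55): {"hpc":55,"lro":34,"uvn":29,"vv":34}
Value at /vv: 34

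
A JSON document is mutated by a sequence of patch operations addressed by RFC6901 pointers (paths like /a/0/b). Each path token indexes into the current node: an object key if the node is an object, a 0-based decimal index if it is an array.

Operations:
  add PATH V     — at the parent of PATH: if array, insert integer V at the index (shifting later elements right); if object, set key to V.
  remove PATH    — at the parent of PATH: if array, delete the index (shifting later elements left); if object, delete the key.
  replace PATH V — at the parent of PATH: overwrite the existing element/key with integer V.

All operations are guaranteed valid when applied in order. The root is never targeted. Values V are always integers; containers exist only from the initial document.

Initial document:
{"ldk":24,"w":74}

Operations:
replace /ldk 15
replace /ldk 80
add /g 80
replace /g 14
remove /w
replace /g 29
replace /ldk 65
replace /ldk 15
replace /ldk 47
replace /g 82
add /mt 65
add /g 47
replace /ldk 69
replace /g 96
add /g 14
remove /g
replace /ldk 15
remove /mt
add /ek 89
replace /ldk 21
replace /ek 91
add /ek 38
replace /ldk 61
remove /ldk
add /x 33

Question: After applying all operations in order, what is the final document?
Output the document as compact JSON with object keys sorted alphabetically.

After op 1 (replace /ldk 15): {"ldk":15,"w":74}
After op 2 (replace /ldk 80): {"ldk":80,"w":74}
After op 3 (add /g 80): {"g":80,"ldk":80,"w":74}
After op 4 (replace /g 14): {"g":14,"ldk":80,"w":74}
After op 5 (remove /w): {"g":14,"ldk":80}
After op 6 (replace /g 29): {"g":29,"ldk":80}
After op 7 (replace /ldk 65): {"g":29,"ldk":65}
After op 8 (replace /ldk 15): {"g":29,"ldk":15}
After op 9 (replace /ldk 47): {"g":29,"ldk":47}
After op 10 (replace /g 82): {"g":82,"ldk":47}
After op 11 (add /mt 65): {"g":82,"ldk":47,"mt":65}
After op 12 (add /g 47): {"g":47,"ldk":47,"mt":65}
After op 13 (replace /ldk 69): {"g":47,"ldk":69,"mt":65}
After op 14 (replace /g 96): {"g":96,"ldk":69,"mt":65}
After op 15 (add /g 14): {"g":14,"ldk":69,"mt":65}
After op 16 (remove /g): {"ldk":69,"mt":65}
After op 17 (replace /ldk 15): {"ldk":15,"mt":65}
After op 18 (remove /mt): {"ldk":15}
After op 19 (add /ek 89): {"ek":89,"ldk":15}
After op 20 (replace /ldk 21): {"ek":89,"ldk":21}
After op 21 (replace /ek 91): {"ek":91,"ldk":21}
After op 22 (add /ek 38): {"ek":38,"ldk":21}
After op 23 (replace /ldk 61): {"ek":38,"ldk":61}
After op 24 (remove /ldk): {"ek":38}
After op 25 (add /x 33): {"ek":38,"x":33}

Answer: {"ek":38,"x":33}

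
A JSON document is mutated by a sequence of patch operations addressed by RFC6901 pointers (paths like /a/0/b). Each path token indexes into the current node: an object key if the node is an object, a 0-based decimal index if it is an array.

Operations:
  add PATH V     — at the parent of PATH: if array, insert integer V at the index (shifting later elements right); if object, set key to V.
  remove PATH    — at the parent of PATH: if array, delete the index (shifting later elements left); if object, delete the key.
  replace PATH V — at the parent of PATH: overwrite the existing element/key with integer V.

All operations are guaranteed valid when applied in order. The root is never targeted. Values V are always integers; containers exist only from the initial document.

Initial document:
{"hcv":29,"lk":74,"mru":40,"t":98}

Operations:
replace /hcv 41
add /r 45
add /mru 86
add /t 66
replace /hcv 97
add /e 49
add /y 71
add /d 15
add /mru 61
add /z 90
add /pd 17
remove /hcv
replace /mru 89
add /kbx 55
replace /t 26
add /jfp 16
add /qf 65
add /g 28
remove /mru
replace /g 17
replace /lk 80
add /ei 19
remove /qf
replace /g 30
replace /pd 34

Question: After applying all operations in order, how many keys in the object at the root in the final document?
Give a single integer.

After op 1 (replace /hcv 41): {"hcv":41,"lk":74,"mru":40,"t":98}
After op 2 (add /r 45): {"hcv":41,"lk":74,"mru":40,"r":45,"t":98}
After op 3 (add /mru 86): {"hcv":41,"lk":74,"mru":86,"r":45,"t":98}
After op 4 (add /t 66): {"hcv":41,"lk":74,"mru":86,"r":45,"t":66}
After op 5 (replace /hcv 97): {"hcv":97,"lk":74,"mru":86,"r":45,"t":66}
After op 6 (add /e 49): {"e":49,"hcv":97,"lk":74,"mru":86,"r":45,"t":66}
After op 7 (add /y 71): {"e":49,"hcv":97,"lk":74,"mru":86,"r":45,"t":66,"y":71}
After op 8 (add /d 15): {"d":15,"e":49,"hcv":97,"lk":74,"mru":86,"r":45,"t":66,"y":71}
After op 9 (add /mru 61): {"d":15,"e":49,"hcv":97,"lk":74,"mru":61,"r":45,"t":66,"y":71}
After op 10 (add /z 90): {"d":15,"e":49,"hcv":97,"lk":74,"mru":61,"r":45,"t":66,"y":71,"z":90}
After op 11 (add /pd 17): {"d":15,"e":49,"hcv":97,"lk":74,"mru":61,"pd":17,"r":45,"t":66,"y":71,"z":90}
After op 12 (remove /hcv): {"d":15,"e":49,"lk":74,"mru":61,"pd":17,"r":45,"t":66,"y":71,"z":90}
After op 13 (replace /mru 89): {"d":15,"e":49,"lk":74,"mru":89,"pd":17,"r":45,"t":66,"y":71,"z":90}
After op 14 (add /kbx 55): {"d":15,"e":49,"kbx":55,"lk":74,"mru":89,"pd":17,"r":45,"t":66,"y":71,"z":90}
After op 15 (replace /t 26): {"d":15,"e":49,"kbx":55,"lk":74,"mru":89,"pd":17,"r":45,"t":26,"y":71,"z":90}
After op 16 (add /jfp 16): {"d":15,"e":49,"jfp":16,"kbx":55,"lk":74,"mru":89,"pd":17,"r":45,"t":26,"y":71,"z":90}
After op 17 (add /qf 65): {"d":15,"e":49,"jfp":16,"kbx":55,"lk":74,"mru":89,"pd":17,"qf":65,"r":45,"t":26,"y":71,"z":90}
After op 18 (add /g 28): {"d":15,"e":49,"g":28,"jfp":16,"kbx":55,"lk":74,"mru":89,"pd":17,"qf":65,"r":45,"t":26,"y":71,"z":90}
After op 19 (remove /mru): {"d":15,"e":49,"g":28,"jfp":16,"kbx":55,"lk":74,"pd":17,"qf":65,"r":45,"t":26,"y":71,"z":90}
After op 20 (replace /g 17): {"d":15,"e":49,"g":17,"jfp":16,"kbx":55,"lk":74,"pd":17,"qf":65,"r":45,"t":26,"y":71,"z":90}
After op 21 (replace /lk 80): {"d":15,"e":49,"g":17,"jfp":16,"kbx":55,"lk":80,"pd":17,"qf":65,"r":45,"t":26,"y":71,"z":90}
After op 22 (add /ei 19): {"d":15,"e":49,"ei":19,"g":17,"jfp":16,"kbx":55,"lk":80,"pd":17,"qf":65,"r":45,"t":26,"y":71,"z":90}
After op 23 (remove /qf): {"d":15,"e":49,"ei":19,"g":17,"jfp":16,"kbx":55,"lk":80,"pd":17,"r":45,"t":26,"y":71,"z":90}
After op 24 (replace /g 30): {"d":15,"e":49,"ei":19,"g":30,"jfp":16,"kbx":55,"lk":80,"pd":17,"r":45,"t":26,"y":71,"z":90}
After op 25 (replace /pd 34): {"d":15,"e":49,"ei":19,"g":30,"jfp":16,"kbx":55,"lk":80,"pd":34,"r":45,"t":26,"y":71,"z":90}
Size at the root: 12

Answer: 12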